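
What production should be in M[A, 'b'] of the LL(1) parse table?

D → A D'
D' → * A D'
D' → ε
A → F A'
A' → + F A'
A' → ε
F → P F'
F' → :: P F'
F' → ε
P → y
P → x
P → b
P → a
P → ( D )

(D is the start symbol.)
To find M[A, 'b'], we find productions for A where 'b' is in the predict set (PREDICT(N → α) = (FIRST(α) \ {ε}) ∪ (FOLLOW(N) if α ⇒* ε)).

Relevant sets:
  FIRST(F) = { '(', 'a', 'b', 'x', 'y' }

A → F A': PREDICT = { '(', 'a', 'b', 'x', 'y' }
  'b' is in predict set, so this production goes in M[A, 'b']

M[A, 'b'] = A → F A'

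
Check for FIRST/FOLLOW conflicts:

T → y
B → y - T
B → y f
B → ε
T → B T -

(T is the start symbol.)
Yes. B → y '-' T with FOLLOW(B) on { 'y' }; B → y f with FOLLOW(B) on { 'y' }

A FIRST/FOLLOW conflict occurs when a non-terminal N has a nullable alternative N → β (β ⇒* ε) and another alternative N → α with FIRST(α) ∩ FOLLOW(N) ≠ ∅: on such a lookahead the parser cannot decide between expanding α and letting N vanish via β.

Nullable non-terminals: B.

B: nullable alternative(s) B → ε; FOLLOW(B) = { 'y' }
  B → y - T: FIRST \ {ε} = { 'y' } — overlaps FOLLOW(B) on { 'y' }: CONFLICT
  B → y f: FIRST \ {ε} = { 'y' } — overlaps FOLLOW(B) on { 'y' }: CONFLICT
  B → ε: FIRST \ {ε} = { } — this is the only nullable alternative, skip

T has no nullable alternative, so no FIRST/FOLLOW check is needed there.

So the grammar has 2 FIRST/FOLLOW conflicts (marked CONFLICT above).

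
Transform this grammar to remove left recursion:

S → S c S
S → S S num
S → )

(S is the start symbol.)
S is directly left-recursive. The standard transformation for
  A → A α₁ | ... | A α_m | β₁ | ... | β_n
is
  A  → β₁ A' | ... | β_n A'
  A' → α₁ A' | ... | α_m A' | ε

S → ) becomes S → ) S'
S → S c S becomes S' → c S S'
S → S S num becomes S' → S num S'
Add S' → ε

Resulting grammar:
S → ) S'
S' → c S S'
S' → S num S'
S' → ε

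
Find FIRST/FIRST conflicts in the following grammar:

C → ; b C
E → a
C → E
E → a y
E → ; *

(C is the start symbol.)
FIRST sets of the non-terminals at (or reachable through a nullable prefix from) the front of some alternative:
  FIRST(E) = { ';', 'a' }

Productions for C:
  C → ; b C: FIRST = { ';' }
  C → E: FIRST = { ';', 'a' }
Productions for E:
  E → a: FIRST = { 'a' }
  E → a y: FIRST = { 'a' }
  E → ; *: FIRST = { ';' }

Conflict for C: C → ; b C and C → E
  Overlap: { ';' }
Conflict for E: E → a and E → a y
  Overlap: { 'a' }

Answer: Yes. C → ';' b C / C → E on { ';' }; E → a / E → a y on { 'a' }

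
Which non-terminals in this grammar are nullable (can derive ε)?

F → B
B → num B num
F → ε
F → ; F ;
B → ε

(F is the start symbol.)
{ 'B', 'F' }

A non-terminal is nullable if it can derive ε (the empty string): either it has an ε-production, or it has a production whose right-hand side consists entirely of nullable non-terminals.

ε-productions: F → ε, B → ε
So F, B are immediately nullable.
Every non-terminal is now nullable.
Nullable = { 'B', 'F' }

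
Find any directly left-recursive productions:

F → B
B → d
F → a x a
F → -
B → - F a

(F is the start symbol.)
F → B: starts with B
B → d: starts with d
F → a x a: starts with a
F → -: starts with '-'
B → - F a: starts with '-'

No direct left recursion found.

Answer: No direct left recursion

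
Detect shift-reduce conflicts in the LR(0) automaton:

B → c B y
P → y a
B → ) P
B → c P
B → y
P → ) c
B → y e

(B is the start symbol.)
Yes — I4: [B → y .] vs [B → y . e]; I9: [B → y .] vs [B → y . e]

Augment with B' → B and build the canonical LR(0) collection (I0 = CLOSURE({[B' → . B]}), then GOTO on every symbol after a dot until no new states appear). It has 16 states:
  I0: { [B → . ) P], [B → . c B y], [B → . c P], [B → . y e], [B → . y], [B' → . B] }  — shift
  I1: { [B → ) . P], [P → . ) c], [P → . y a] }  — shift
  I2: { [B' → B .] }  — accept
  I3: { [B → . ) P], [B → . c B y], [B → . c P], [B → . y e], [B → . y], [B → c . B y], [B → c . P], [P → . ) c], [P → . y a] }  — shift
  I4: { [B → y . e], [B → y .] }  — shift, reduce
  I5: { [B → y e .] }  — reduce
  I6: { [B → ) . P], [P → ) . c], [P → . ) c], [P → . y a] }  — shift
  I7: { [B → c B . y] }  — shift
  I8: { [B → c P .] }  — reduce
  I9: { [B → y . e], [B → y .], [P → y . a] }  — shift, reduce
  I10: { [P → y a .] }  — reduce
  I11: { [B → c B y .] }  — reduce
  I12: { [P → ) . c] }  — shift
  I13: { [B → ) P .] }  — reduce
  I14: { [P → ) c .] }  — reduce
  I15: { [P → y . a] }  — shift

I4 contains reduce item [B → y .] and shift item [B → y . e] — shift-reduce conflict.
I9 contains reduce item [B → y .] and shift items [B → y . e], [P → y . a] — shift-reduce conflict.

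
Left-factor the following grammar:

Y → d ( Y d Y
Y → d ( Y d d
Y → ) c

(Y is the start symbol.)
Left-factoring transforms A → αβ₁ | αβ₂ into A → αA' and A' → β₁ | β₂
(α is the longest common prefix among the alternatives). Repeat until
no nonterminal has two alternatives with a common prefix.

Round 1: Y has alternatives sharing prefix 'd ( Y d'. Introduce Y': Y → d ( Y d Y'
  Add: Y' → Y
  Add: Y' → d

No remaining common prefixes — done.

Resulting grammar:
Y → d ( Y d Y'
Y' → Y
Y' → d
Y → ) c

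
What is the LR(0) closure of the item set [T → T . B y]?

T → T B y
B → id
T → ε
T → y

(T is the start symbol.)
To compute CLOSURE, for each item [A → α.Bβ] where B is a non-terminal, add [B → .γ] for all productions B → γ; repeat for the newly added items until nothing changes.

Start with: [T → T . B y]
  [T → T . B y] has the dot before B: add [B → . id]
No further items can be added.

CLOSURE = { [B → . id], [T → T . B y] }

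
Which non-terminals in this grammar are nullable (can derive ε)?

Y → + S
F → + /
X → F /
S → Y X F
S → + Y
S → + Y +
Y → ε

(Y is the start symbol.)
ε-productions: Y → ε
So Y is immediately nullable.
No further non-terminal can be added: every production for the remaining non-terminals contains a terminal or a non-nullable non-terminal.
Nullable = { 'Y' }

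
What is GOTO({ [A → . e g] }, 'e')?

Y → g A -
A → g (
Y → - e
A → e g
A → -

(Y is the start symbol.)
{ [A → e . g] }

GOTO(I, 'e') = CLOSURE({ [A → αX.β] : [A → α.Xβ] ∈ I, X = 'e' })

Items with dot before 'e', with the dot advanced:
  [A → . e g] → [A → e . g]
Closure adds nothing (no advanced item has the dot before a non-terminal).

GOTO = { [A → e . g] }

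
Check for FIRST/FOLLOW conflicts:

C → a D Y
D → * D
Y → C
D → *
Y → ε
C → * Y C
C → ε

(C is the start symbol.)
Yes. C → a D Y with FOLLOW(C) on { 'a' }; C → '*' Y C with FOLLOW(C) on { '*' }; Y → C with FOLLOW(Y) on { '*', 'a' }

Nullable non-terminals: C, Y.
FIRST sets used below: FIRST(C) = { '*', 'a', ε }

C: nullable alternative(s) C → ε; FOLLOW(C) = { $, '*', 'a' }
  C → a D Y: FIRST \ {ε} = { 'a' } — overlaps FOLLOW(C) on { 'a' }: CONFLICT
  C → * Y C: FIRST \ {ε} = { '*' } — overlaps FOLLOW(C) on { '*' }: CONFLICT
  C → ε: FIRST \ {ε} = { } — this is the only nullable alternative, skip

Y: nullable alternative(s) Y → C, Y → ε; FOLLOW(Y) = { $, '*', 'a' }
  Y → C: FIRST \ {ε} = { '*', 'a' } — overlaps FOLLOW(Y) on { '*', 'a' }: CONFLICT
  Y → ε: FIRST \ {ε} = { } — disjoint from FOLLOW(Y)

D has no nullable alternative, so no FIRST/FOLLOW check is needed there.

So the grammar has 3 FIRST/FOLLOW conflicts (marked CONFLICT above).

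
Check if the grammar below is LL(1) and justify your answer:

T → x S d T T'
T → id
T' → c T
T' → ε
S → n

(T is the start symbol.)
A grammar is LL(1) if for each non-terminal N with multiple productions, the predict sets of those productions are pairwise disjoint, where PREDICT(N → α) = (FIRST(α) \ {ε}) ∪ (FOLLOW(N) if α ⇒* ε).

Relevant sets:
  FOLLOW(T') = { $, 'c' }

For T:
  PREDICT(T → x S d T T') = { 'x' }
  PREDICT(T → id) = { 'id' }
For T':
  PREDICT(T' → c T) = { 'c' }
  PREDICT(T' → ε) = { $, 'c' }
S has a single production, so nothing to check there.

Conflict found: Predict set conflict for T': { 'c' }
The grammar is NOT LL(1).

Answer: No. Predict set conflict for T': { 'c' }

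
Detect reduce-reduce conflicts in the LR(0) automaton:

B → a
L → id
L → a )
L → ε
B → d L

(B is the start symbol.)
Augment with B' → B and build the canonical LR(0) collection (I0 = CLOSURE({[B' → . B]}), then GOTO on every symbol after a dot until no new states appear). It has 8 states:
  I0: { [B → . a], [B → . d L], [B' → . B] }  — shift
  I1: { [B' → B .] }  — accept
  I2: { [B → a .] }  — reduce
  I3: { [B → d . L], [L → . a )], [L → . id], [L → .] }  — shift, reduce
  I4: { [B → d L .] }  — reduce
  I5: { [L → a . )] }  — shift
  I6: { [L → id .] }  — reduce
  I7: { [L → a ) .] }  — reduce

No state contains more than one complete item.

Answer: No reduce-reduce conflicts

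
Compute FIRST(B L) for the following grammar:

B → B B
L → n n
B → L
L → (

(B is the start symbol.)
FIRST sets of the non-terminals involved (from the grammar, by fixed-point iteration):
  FIRST(B) = { '(', 'n' }

To compute FIRST(B L), process the symbols left to right:
Symbol B is a non-terminal. Add FIRST(B) \ {ε} = { '(', 'n' }
B is not nullable (ε ∉ FIRST(B)), so stop here.
FIRST(B L) = { '(', 'n' }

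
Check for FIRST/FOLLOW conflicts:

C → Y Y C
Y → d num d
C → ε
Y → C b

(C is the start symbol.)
Yes. C → Y Y C with FOLLOW(C) on { 'b' }

A FIRST/FOLLOW conflict occurs when a non-terminal N has a nullable alternative N → β (β ⇒* ε) and another alternative N → α with FIRST(α) ∩ FOLLOW(N) ≠ ∅: on such a lookahead the parser cannot decide between expanding α and letting N vanish via β.

Nullable non-terminals: C.
FIRST sets used below: FIRST(Y) = { 'b', 'd' }

C: nullable alternative(s) C → ε; FOLLOW(C) = { $, 'b' }
  C → Y Y C: FIRST \ {ε} = { 'b', 'd' } — overlaps FOLLOW(C) on { 'b' }: CONFLICT
  C → ε: FIRST \ {ε} = { } — this is the only nullable alternative, skip

Y has no nullable alternative, so no FIRST/FOLLOW check is needed there.

So the grammar has 1 FIRST/FOLLOW conflict (marked CONFLICT above).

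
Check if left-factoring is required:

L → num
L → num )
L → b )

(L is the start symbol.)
Yes, L has productions with common prefix 'num'

Left-factoring is needed when two productions for the same non-terminal
share a common prefix on the right-hand side.

Productions for L:
  L → num
  L → num )
  L → b )

Found common prefix 'num' in productions for L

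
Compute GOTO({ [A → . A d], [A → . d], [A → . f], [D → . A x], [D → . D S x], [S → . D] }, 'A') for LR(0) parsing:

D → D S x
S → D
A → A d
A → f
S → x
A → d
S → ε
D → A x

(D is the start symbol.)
GOTO(I, 'A') = CLOSURE({ [A → αX.β] : [A → α.Xβ] ∈ I, X = 'A' })

Items with dot before 'A', with the dot advanced:
  [A → . A d] → [A → A . d]
  [D → . A x] → [D → A . x]
Closure adds nothing (no advanced item has the dot before a non-terminal).

GOTO = { [A → A . d], [D → A . x] }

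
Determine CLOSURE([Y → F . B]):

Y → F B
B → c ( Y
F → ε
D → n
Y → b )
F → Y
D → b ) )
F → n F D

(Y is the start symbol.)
To compute CLOSURE, for each item [A → α.Bβ] where B is a non-terminal, add [B → .γ] for all productions B → γ; repeat for the newly added items until nothing changes.

Start with: [Y → F . B]
  [Y → F . B] has the dot before B: add [B → . c ( Y]
No further items can be added.

CLOSURE = { [B → . c ( Y], [Y → F . B] }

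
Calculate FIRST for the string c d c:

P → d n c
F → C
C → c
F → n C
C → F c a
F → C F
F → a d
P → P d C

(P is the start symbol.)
To compute FIRST(c d c), process the symbols left to right:
Symbol c is a terminal. Add 'c' and stop.
FIRST(c d c) = { 'c' }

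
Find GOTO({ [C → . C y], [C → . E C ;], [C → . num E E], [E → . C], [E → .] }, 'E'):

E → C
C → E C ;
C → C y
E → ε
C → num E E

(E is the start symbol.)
{ [C → . C y], [C → . E C ;], [C → . num E E], [C → E . C ;], [E → . C], [E → .] }

GOTO(I, 'E') = CLOSURE({ [A → αX.β] : [A → α.Xβ] ∈ I, X = 'E' })

Items with dot before 'E', with the dot advanced:
  [C → . E C ;] → [C → E . C ;]
Closure of the advanced items:
  [C → E . C ;] has the dot before C: add [C → . E C ;], [C → . C y], [C → . num E E]
  [C → . E C ;] has the dot before E: add [E → . C], [E → .]

GOTO = { [C → . C y], [C → . E C ;], [C → . num E E], [C → E . C ;], [E → . C], [E → .] }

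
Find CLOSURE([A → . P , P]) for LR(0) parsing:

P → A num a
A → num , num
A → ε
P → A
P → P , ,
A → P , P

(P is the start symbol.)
{ [A → . P , P], [A → . num , num], [A → .], [P → . A num a], [P → . A], [P → . P , ,] }

Start with: [A → . P , P]
  [A → . P , P] has the dot before P: add [P → . A num a], [P → . A], [P → . P , ,]
  [P → . A num a] has the dot before A: add [A → . num , num], [A → .]
No further items can be added.

CLOSURE = { [A → . P , P], [A → . num , num], [A → .], [P → . A num a], [P → . A], [P → . P , ,] }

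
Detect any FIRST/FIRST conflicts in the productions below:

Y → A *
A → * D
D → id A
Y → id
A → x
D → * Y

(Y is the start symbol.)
No FIRST/FIRST conflicts.

FIRST sets of the non-terminals at (or reachable through a nullable prefix from) the front of some alternative:
  FIRST(A) = { '*', 'x' }

Productions for Y:
  Y → A *: FIRST = { '*', 'x' }
  Y → id: FIRST = { 'id' }
Productions for A:
  A → * D: FIRST = { '*' }
  A → x: FIRST = { 'x' }
Productions for D:
  D → id A: FIRST = { 'id' }
  D → * Y: FIRST = { '*' }

All alternatives of each non-terminal have pairwise disjoint FIRST sets.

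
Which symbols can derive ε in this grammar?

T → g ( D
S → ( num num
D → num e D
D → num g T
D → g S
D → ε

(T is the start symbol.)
{ 'D' }

A non-terminal is nullable if it can derive ε (the empty string): either it has an ε-production, or it has a production whose right-hand side consists entirely of nullable non-terminals.

ε-productions: D → ε
So D is immediately nullable.
No further non-terminal can be added: every production for the remaining non-terminals contains a terminal or a non-nullable non-terminal.
Nullable = { 'D' }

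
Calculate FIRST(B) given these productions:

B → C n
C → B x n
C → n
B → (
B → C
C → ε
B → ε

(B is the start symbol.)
{ '(', 'n', 'x', ε }

To compute FIRST(B), examine every production with B on the left-hand side, reading each right-hand side left to right until a non-nullable symbol is reached.

FIRST sets of the other non-terminals involved (by the same procedure, iterated to a fixed point):
  FIRST(C) = { '(', 'n', 'x', ε }

From B → C n:
  - C is a non-terminal: add FIRST(C) \ {ε} = { '(', 'n', 'x' }
    C is nullable, so continue to the next symbol
  - n is a terminal: add 'n' and stop
From B → (:
  - '(' is a terminal: add '(' and stop
From B → C:
  - C is a non-terminal: add FIRST(C) \ {ε} = { '(', 'n', 'x' }
    C is nullable and nothing follows, so the whole right-hand side can vanish: ε ∈ FIRST(B)
From B → ε:
  - ε-production, so ε ∈ FIRST(B)

Collecting: FIRST(B) = { '(', 'n', 'x', ε }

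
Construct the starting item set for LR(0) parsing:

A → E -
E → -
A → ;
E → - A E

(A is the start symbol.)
{ [A → . ;], [A → . E -], [A' → . A], [E → . - A E], [E → . -] }

First, augment the grammar with A' → A
I₀ = CLOSURE({ [A' → . A] }):
  [A' → . A] has the dot before A: add [A → . E -], [A → . ;]
  [A → . E -] has the dot before E: add [E → . -], [E → . - A E]
No further items can be added.

I₀ = { [A → . ;], [A → . E -], [A' → . A], [E → . - A E], [E → . -] }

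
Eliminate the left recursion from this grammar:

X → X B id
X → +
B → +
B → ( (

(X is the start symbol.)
X → + X'
X' → B id X'
X' → ε
B → +
B → ( (

X is directly left-recursive. The standard transformation for
  A → A α₁ | ... | A α_m | β₁ | ... | β_n
is
  A  → β₁ A' | ... | β_n A'
  A' → α₁ A' | ... | α_m A' | ε

X → + becomes X → + X'
X → X B id becomes X' → B id X'
Add X' → ε

Productions for other non-terminals are unchanged:
  B → +
  B → ( (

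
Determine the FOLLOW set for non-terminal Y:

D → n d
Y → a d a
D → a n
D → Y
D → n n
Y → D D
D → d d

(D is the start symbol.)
To compute FOLLOW(Y), find every occurrence of Y on a right-hand side N → α Y β: add FIRST(β) \ {ε}, and if β is empty or nullable also add FOLLOW(N). Iterate to a fixed point.

In D → Y: Y is at the end, add FOLLOW(D)

The FOLLOW sets referred to above (computed the same way, to a fixed point):
  FOLLOW(D) = { $, 'a', 'd', 'n' }

Taking the union: FOLLOW(Y) = { $, 'a', 'd', 'n' }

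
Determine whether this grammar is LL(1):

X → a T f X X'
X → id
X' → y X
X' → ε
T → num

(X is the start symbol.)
No. Predict set conflict for X': { 'y' }

Relevant sets:
  FOLLOW(X') = { $, 'y' }

For X:
  PREDICT(X → a T f X X') = { 'a' }
  PREDICT(X → id) = { 'id' }
For X':
  PREDICT(X' → y X) = { 'y' }
  PREDICT(X' → ε) = { $, 'y' }
T has a single production, so nothing to check there.

Conflict found: Predict set conflict for X': { 'y' }
The grammar is NOT LL(1).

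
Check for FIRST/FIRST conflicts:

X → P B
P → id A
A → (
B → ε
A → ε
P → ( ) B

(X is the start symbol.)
No FIRST/FIRST conflicts.

A FIRST/FIRST conflict occurs when two productions N → α and N → β for the same non-terminal have FIRST(α) ∩ FIRST(β) ≠ ∅ (with ε ∈ FIRST of a nullable right-hand side, so two nullable alternatives also conflict).

Productions for P:
  P → id A: FIRST = { 'id' }
  P → ( ) B: FIRST = { '(' }
Productions for A:
  A → (: FIRST = { '(' }
  A → ε: FIRST = { ε }
X, B have only one production, so no FIRST/FIRST conflict is possible there.

All alternatives of each non-terminal have pairwise disjoint FIRST sets.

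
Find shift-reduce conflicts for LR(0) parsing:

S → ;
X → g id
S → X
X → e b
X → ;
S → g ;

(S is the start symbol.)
A shift-reduce conflict occurs when an LR(0) state has both:
  - a complete (reduce) item [A → α .] (dot at the end), and
  - a shift item [B → β . c γ] (dot before a terminal).

Augment with S' → S and build the canonical LR(0) collection (I0 = CLOSURE({[S' → . S]}), then GOTO on every symbol after a dot until no new states appear). It has 9 states:
  I0: { [S → . ;], [S → . X], [S → . g ;], [S' → . S], [X → . ;], [X → . e b], [X → . g id] }  — shift
  I1: { [S → ; .], [X → ; .] }  — 2 reduces
  I2: { [S' → S .] }  — accept
  I3: { [S → X .] }  — reduce
  I4: { [X → e . b] }  — shift
  I5: { [S → g . ;], [X → g . id] }  — shift
  I6: { [S → g ; .] }  — reduce
  I7: { [X → g id .] }  — reduce
  I8: { [X → e b .] }  — reduce

No state contains both a complete item and a shift item.

Answer: No shift-reduce conflicts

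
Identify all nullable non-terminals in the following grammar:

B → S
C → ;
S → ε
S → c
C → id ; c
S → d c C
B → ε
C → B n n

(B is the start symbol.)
{ 'B', 'S' }

A non-terminal is nullable if it can derive ε (the empty string): either it has an ε-production, or it has a production whose right-hand side consists entirely of nullable non-terminals.

ε-productions: S → ε, B → ε
So S, B are immediately nullable.
No further non-terminal can be added: every production for the remaining non-terminals contains a terminal or a non-nullable non-terminal.
Nullable = { 'B', 'S' }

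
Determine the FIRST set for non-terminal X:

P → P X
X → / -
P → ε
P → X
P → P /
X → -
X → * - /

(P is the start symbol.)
{ '*', '-', '/' }

From X → / -:
  - '/' is a terminal: add '/' and stop
From X → -:
  - '-' is a terminal: add '-' and stop
From X → * - /:
  - '*' is a terminal: add '*' and stop

Collecting: FIRST(X) = { '*', '-', '/' }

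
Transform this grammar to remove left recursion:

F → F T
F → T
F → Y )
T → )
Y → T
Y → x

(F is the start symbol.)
F → T F'
F → Y ) F'
F' → T F'
F' → ε
T → )
Y → T
Y → x

F is directly left-recursive. The standard transformation for
  A → A α₁ | ... | A α_m | β₁ | ... | β_n
is
  A  → β₁ A' | ... | β_n A'
  A' → α₁ A' | ... | α_m A' | ε

F → T becomes F → T F'
F → Y ) becomes F → Y ) F'
F → F T becomes F' → T F'
Add F' → ε

Productions for other non-terminals are unchanged:
  T → )
  Y → T
  Y → x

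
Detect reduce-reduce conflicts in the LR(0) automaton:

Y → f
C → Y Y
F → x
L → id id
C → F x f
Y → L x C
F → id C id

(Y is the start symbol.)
A reduce-reduce conflict occurs when an LR(0) state has two complete items [A → α .] and [B → β .] — both call for a reduction, and with no lookahead the parser cannot choose between them.

Augment with Y' → Y and build the canonical LR(0) collection (I0 = CLOSURE({[Y' → . Y]}), then GOTO on every symbol after a dot until no new states appear). It has 18 states:
  I0: { [L → . id id], [Y → . L x C], [Y → . f], [Y' → . Y] }  — shift
  I1: { [Y → L . x C] }  — shift
  I2: { [Y' → Y .] }  — accept
  I3: { [Y → f .] }  — reduce
  I4: { [L → id . id] }  — shift
  I5: { [L → id id .] }  — reduce
  I6: { [C → . F x f], [C → . Y Y], [F → . id C id], [F → . x], [L → . id id], [Y → . L x C], [Y → . f], [Y → L x . C] }  — shift
  I7: { [Y → L x C .] }  — reduce
  I8: { [C → F . x f] }  — shift
  I9: { [C → Y . Y], [L → . id id], [Y → . L x C], [Y → . f] }  — shift
  I10: { [C → . F x f], [C → . Y Y], [F → . id C id], [F → . x], [F → id . C id], [L → . id id], [L → id . id], [Y → . L x C], [Y → . f] }  — shift
  I11: { [F → x .] }  — reduce
  I12: { [F → id C . id] }  — shift
  I13: { [C → . F x f], [C → . Y Y], [F → . id C id], [F → . x], [F → id . C id], [L → . id id], [L → id . id], [L → id id .], [Y → . L x C], [Y → . f] }  — shift, reduce
  I14: { [F → id C id .] }  — reduce
  I15: { [C → Y Y .] }  — reduce
  I16: { [C → F x . f] }  — shift
  I17: { [C → F x f .] }  — reduce

No state contains more than one complete item.

Answer: No reduce-reduce conflicts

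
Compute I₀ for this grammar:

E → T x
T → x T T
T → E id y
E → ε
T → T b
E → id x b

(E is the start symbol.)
{ [E → . T x], [E → . id x b], [E → .], [E' → . E], [T → . E id y], [T → . T b], [T → . x T T] }

First, augment the grammar with E' → E
I₀ = CLOSURE({ [E' → . E] }):
  [E' → . E] has the dot before E: add [E → . T x], [E → .], [E → . id x b]
  [E → . T x] has the dot before T: add [T → . x T T], [T → . E id y], [T → . T b]
No further items can be added.

I₀ = { [E → . T x], [E → . id x b], [E → .], [E' → . E], [T → . E id y], [T → . T b], [T → . x T T] }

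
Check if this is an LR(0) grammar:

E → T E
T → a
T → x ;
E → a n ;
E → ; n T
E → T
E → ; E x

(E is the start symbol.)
A grammar is LR(0) if no state in the canonical LR(0) collection has:
  - both a shift item (dot before a terminal) and a complete item (shift-reduce conflict), or
  - two or more complete items (reduce-reduce conflict; the accept item [E' → E .] counts as a complete item here).

Augment with E' → E and build the canonical LR(0) collection (I0 = CLOSURE({[E' → . E]}), then GOTO on every symbol after a dot until no new states appear). It has 15 states:
  I0: { [E → . ; E x], [E → . ; n T], [E → . T E], [E → . T], [E → . a n ;], [E' → . E], [T → . a], [T → . x ;] }  — shift
  I1: { [E → . ; E x], [E → . ; n T], [E → . T E], [E → . T], [E → . a n ;], [E → ; . E x], [E → ; . n T], [T → . a], [T → . x ;] }  — shift
  I2: { [E' → E .] }  — accept
  I3: { [E → . ; E x], [E → . ; n T], [E → . T E], [E → . T], [E → . a n ;], [E → T . E], [E → T .], [T → . a], [T → . x ;] }  — shift, reduce
  I4: { [E → a . n ;], [T → a .] }  — shift, reduce
  I5: { [T → x . ;] }  — shift
  I6: { [T → x ; .] }  — reduce
  I7: { [E → a n . ;] }  — shift
  I8: { [E → a n ; .] }  — reduce
  I9: { [E → T E .] }  — reduce
  I10: { [E → ; E . x] }  — shift
  I11: { [E → ; n . T], [T → . a], [T → . x ;] }  — shift
  I12: { [E → ; n T .] }  — reduce
  I13: { [T → a .] }  — reduce
  I14: { [E → ; E x .] }  — reduce

Conflict in state I3:
  Shift-reduce conflict between [E → T .] and [E → . ; E x]
So the grammar is NOT LR(0).

Answer: No. Shift-reduce conflict between [E → T .] and [E → . ; E x]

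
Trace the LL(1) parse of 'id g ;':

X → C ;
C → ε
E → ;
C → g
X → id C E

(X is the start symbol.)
Stack is shown with the top on the left.

Stack     Input     Action
--------------------------
X $       id g ; $  output X → id C E
id C E $  id g ; $  match 'id'
C E $     g ; $     output C → g
g E $     g ; $     match 'g'
E $       ; $       output E → ;
; $       ; $       match ';'
$         $         accept

The string is accepted.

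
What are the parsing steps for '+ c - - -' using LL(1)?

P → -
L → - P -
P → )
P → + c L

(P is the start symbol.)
LL(1) parsing maintains a stack (initially the start symbol over $) and the input. At each step: if the stack top is a terminal, match it against the current input token; if it is a non-terminal N, replace it with the RHS of M[N, lookahead] (the unique production whose predict set contains the lookahead).

Stack is shown with the top on the left.

Stack    Input        Action
----------------------------
P $      + c - - - $  output P → + c L
+ c L $  + c - - - $  match '+'
c L $    c - - - $    match 'c'
L $      - - - $      output L → - P -
- P - $  - - - $      match '-'
P - $    - - $        output P → -
- - $    - - $        match '-'
- $      - $          match '-'
$        $            accept

The string is accepted.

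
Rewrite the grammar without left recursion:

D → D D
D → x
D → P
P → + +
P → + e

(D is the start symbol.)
D → x D'
D → P D'
D' → D D'
D' → ε
P → + +
P → + e

D is directly left-recursive. The standard transformation for
  A → A α₁ | ... | A α_m | β₁ | ... | β_n
is
  A  → β₁ A' | ... | β_n A'
  A' → α₁ A' | ... | α_m A' | ε

D → x becomes D → x D'
D → P becomes D → P D'
D → D D becomes D' → D D'
Add D' → ε

Productions for other non-terminals are unchanged:
  P → + +
  P → + e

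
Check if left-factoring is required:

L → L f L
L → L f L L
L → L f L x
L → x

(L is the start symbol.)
Left-factoring is needed when two productions for the same non-terminal
share a common prefix on the right-hand side.

Productions for L:
  L → L f L
  L → L f L L
  L → L f L x
  L → x

Found common prefix 'L f L' in productions for L

Answer: Yes, L has productions with common prefix 'L f L'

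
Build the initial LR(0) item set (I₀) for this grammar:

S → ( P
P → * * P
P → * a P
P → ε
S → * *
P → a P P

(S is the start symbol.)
First, augment the grammar with S' → S
I₀ = CLOSURE({ [S' → . S] }):
  [S' → . S] has the dot before S: add [S → . ( P], [S → . * *]
No further items can be added.

I₀ = { [S → . ( P], [S → . * *], [S' → . S] }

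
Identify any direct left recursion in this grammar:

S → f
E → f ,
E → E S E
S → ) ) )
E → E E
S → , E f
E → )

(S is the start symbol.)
S → f: starts with f
E → f ,: starts with f
E → E S E: LEFT RECURSIVE (starts with E)
S → ) ) ): starts with ')'
E → E E: LEFT RECURSIVE (starts with E)
S → , E f: starts with ','
E → ): starts with ')'

The grammar has direct left recursion on: E.

Answer: Yes, E is left-recursive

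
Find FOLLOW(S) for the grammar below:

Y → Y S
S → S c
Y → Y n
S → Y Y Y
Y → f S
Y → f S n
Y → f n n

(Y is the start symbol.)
To compute FOLLOW(S), find every occurrence of S on a right-hand side N → α S β: add FIRST(β) \ {ε}, and if β is empty or nullable also add FOLLOW(N). Iterate to a fixed point.

In Y → Y S: S is at the end, add FOLLOW(Y)
In S → S c: S is followed by c, add FIRST(c) \ {ε} = { 'c' }
In Y → f S: S is at the end, add FOLLOW(Y)
In Y → f S n: S is followed by n, add FIRST(n) \ {ε} = { 'n' }

The FOLLOW sets referred to above (computed the same way, to a fixed point):
  FOLLOW(Y) = { $, 'c', 'f', 'n' }

Taking the union: FOLLOW(S) = { $, 'c', 'f', 'n' }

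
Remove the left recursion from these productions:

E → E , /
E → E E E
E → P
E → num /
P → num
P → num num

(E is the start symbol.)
E is directly left-recursive. The standard transformation for
  A → A α₁ | ... | A α_m | β₁ | ... | β_n
is
  A  → β₁ A' | ... | β_n A'
  A' → α₁ A' | ... | α_m A' | ε

E → P becomes E → P E'
E → num / becomes E → num / E'
E → E , / becomes E' → , / E'
E → E E E becomes E' → E E E'
Add E' → ε

Productions for other non-terminals are unchanged:
  P → num
  P → num num

Resulting grammar:
E → P E'
E → num / E'
E' → , / E'
E' → E E E'
E' → ε
P → num
P → num num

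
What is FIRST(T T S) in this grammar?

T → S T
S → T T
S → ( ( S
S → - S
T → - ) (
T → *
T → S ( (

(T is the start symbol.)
{ '(', '*', '-' }

FIRST sets of the non-terminals involved (from the grammar, by fixed-point iteration):
  FIRST(T) = { '(', '*', '-' }

To compute FIRST(T T S), process the symbols left to right:
Symbol T is a non-terminal. Add FIRST(T) \ {ε} = { '(', '*', '-' }
T is not nullable (ε ∉ FIRST(T)), so stop here.
FIRST(T T S) = { '(', '*', '-' }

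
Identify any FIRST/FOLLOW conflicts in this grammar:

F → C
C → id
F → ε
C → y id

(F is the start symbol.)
Nullable non-terminals: F.
FIRST sets used below: FIRST(C) = { 'id', 'y' }

F: nullable alternative(s) F → ε; FOLLOW(F) = { $ }
  F → C: FIRST \ {ε} = { 'id', 'y' } — disjoint from FOLLOW(F)
  F → ε: FIRST \ {ε} = { } — this is the only nullable alternative, skip

C has no nullable alternative, so no FIRST/FOLLOW check is needed there.

No FIRST/FOLLOW conflicts found.

Answer: No FIRST/FOLLOW conflicts.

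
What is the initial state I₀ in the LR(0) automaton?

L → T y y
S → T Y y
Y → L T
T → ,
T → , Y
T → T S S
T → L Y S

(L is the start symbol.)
First, augment the grammar with L' → L
I₀ = CLOSURE({ [L' → . L] }):
  [L' → . L] has the dot before L: add [L → . T y y]
  [L → . T y y] has the dot before T: add [T → . ,], [T → . , Y], [T → . T S S], [T → . L Y S]
No further items can be added.

I₀ = { [L → . T y y], [L' → . L], [T → . , Y], [T → . ,], [T → . L Y S], [T → . T S S] }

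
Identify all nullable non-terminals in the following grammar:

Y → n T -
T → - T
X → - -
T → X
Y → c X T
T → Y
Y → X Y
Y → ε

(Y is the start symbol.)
{ 'T', 'Y' }

ε-productions: Y → ε
So Y is immediately nullable.
T → Y: every symbol on the right is nullable, so T is nullable too.
No further non-terminal can be added: every production for the remaining non-terminals contains a terminal or a non-nullable non-terminal.
Nullable = { 'T', 'Y' }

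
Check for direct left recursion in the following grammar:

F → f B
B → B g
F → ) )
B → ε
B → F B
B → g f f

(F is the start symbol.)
Yes, B is left-recursive

F → f B: starts with f
B → B g: LEFT RECURSIVE (starts with B)
F → ) ): starts with ')'
B → ε: starts with ε
B → F B: starts with F
B → g f f: starts with g

The grammar has direct left recursion on: B.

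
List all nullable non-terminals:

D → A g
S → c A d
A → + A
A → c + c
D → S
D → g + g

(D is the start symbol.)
There are no ε-productions, so no non-terminal can derive ε.
No non-terminals are nullable.

Answer: None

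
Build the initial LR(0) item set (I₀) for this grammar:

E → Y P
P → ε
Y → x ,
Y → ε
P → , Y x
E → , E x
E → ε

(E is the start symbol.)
First, augment the grammar with E' → E
I₀ = CLOSURE({ [E' → . E] }):
  [E' → . E] has the dot before E: add [E → . Y P], [E → . , E x], [E → .]
  [E → . Y P] has the dot before Y: add [Y → . x ,], [Y → .]
No further items can be added.

I₀ = { [E → . , E x], [E → . Y P], [E → .], [E' → . E], [Y → . x ,], [Y → .] }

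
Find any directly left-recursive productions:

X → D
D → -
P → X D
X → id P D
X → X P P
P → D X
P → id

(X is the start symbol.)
X → D: starts with D
D → -: starts with '-'
P → X D: starts with X
X → id P D: starts with id
X → X P P: LEFT RECURSIVE (starts with X)
P → D X: starts with D
P → id: starts with id

The grammar has direct left recursion on: X.

Answer: Yes, X is left-recursive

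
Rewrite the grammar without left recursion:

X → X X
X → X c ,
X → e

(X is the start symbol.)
X → e X'
X' → X X'
X' → c , X'
X' → ε

X is directly left-recursive. The standard transformation for
  A → A α₁ | ... | A α_m | β₁ | ... | β_n
is
  A  → β₁ A' | ... | β_n A'
  A' → α₁ A' | ... | α_m A' | ε

X → e becomes X → e X'
X → X X becomes X' → X X'
X → X c , becomes X' → c , X'
Add X' → ε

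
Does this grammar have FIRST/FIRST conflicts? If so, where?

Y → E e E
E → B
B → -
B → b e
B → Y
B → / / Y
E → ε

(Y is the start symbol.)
A FIRST/FIRST conflict occurs when two productions N → α and N → β for the same non-terminal have FIRST(α) ∩ FIRST(β) ≠ ∅ (with ε ∈ FIRST of a nullable right-hand side, so two nullable alternatives also conflict).

FIRST sets of the non-terminals at (or reachable through a nullable prefix from) the front of some alternative:
  FIRST(B) = { '-', '/', 'b', 'e' }
  FIRST(Y) = { '-', '/', 'b', 'e' }

Productions for E:
  E → B: FIRST = { '-', '/', 'b', 'e' }
  E → ε: FIRST = { ε }
Productions for B:
  B → -: FIRST = { '-' }
  B → b e: FIRST = { 'b' }
  B → Y: FIRST = { '-', '/', 'b', 'e' }
  B → / / Y: FIRST = { '/' }
Y has only one production, so no FIRST/FIRST conflict is possible there.

Conflict for B: B → - and B → Y
  Overlap: { '-' }
Conflict for B: B → b e and B → Y
  Overlap: { 'b' }
Conflict for B: B → Y and B → / / Y
  Overlap: { '/' }

Answer: Yes. B → '-' / B → Y on { '-' }; B → b e / B → Y on { 'b' }; B → Y / B → '/' '/' Y on { '/' }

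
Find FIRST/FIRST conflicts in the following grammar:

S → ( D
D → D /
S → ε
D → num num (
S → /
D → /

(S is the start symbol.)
A FIRST/FIRST conflict occurs when two productions N → α and N → β for the same non-terminal have FIRST(α) ∩ FIRST(β) ≠ ∅ (with ε ∈ FIRST of a nullable right-hand side, so two nullable alternatives also conflict).

FIRST sets of the non-terminals at (or reachable through a nullable prefix from) the front of some alternative:
  FIRST(D) = { '/', 'num' }

Productions for S:
  S → ( D: FIRST = { '(' }
  S → ε: FIRST = { ε }
  S → /: FIRST = { '/' }
Productions for D:
  D → D /: FIRST = { '/', 'num' }
  D → num num (: FIRST = { 'num' }
  D → /: FIRST = { '/' }

Conflict for D: D → D / and D → num num (
  Overlap: { 'num' }
Conflict for D: D → D / and D → /
  Overlap: { '/' }

Answer: Yes. D → D '/' / D → num num '(' on { 'num' }; D → D '/' / D → '/' on { '/' }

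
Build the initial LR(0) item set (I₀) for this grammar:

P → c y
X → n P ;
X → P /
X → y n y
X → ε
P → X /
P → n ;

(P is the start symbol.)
First, augment the grammar with P' → P
I₀ = CLOSURE({ [P' → . P] }):
  [P' → . P] has the dot before P: add [P → . c y], [P → . X /], [P → . n ;]
  [P → . X /] has the dot before X: add [X → . n P ;], [X → . P /], [X → . y n y], [X → .]
No further items can be added.

I₀ = { [P → . X /], [P → . c y], [P → . n ;], [P' → . P], [X → . P /], [X → . n P ;], [X → . y n y], [X → .] }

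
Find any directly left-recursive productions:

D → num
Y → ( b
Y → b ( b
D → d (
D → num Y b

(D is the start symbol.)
No direct left recursion

D → num: starts with num
Y → ( b: starts with '('
Y → b ( b: starts with b
D → d (: starts with d
D → num Y b: starts with num

No direct left recursion found.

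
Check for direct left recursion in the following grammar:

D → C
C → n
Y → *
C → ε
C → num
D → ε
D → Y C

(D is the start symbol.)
No direct left recursion

Direct left recursion occurs when N → N α for some non-terminal N (the right-hand side begins with the left-hand side itself).

D → C: starts with C
C → n: starts with n
Y → *: starts with '*'
C → ε: starts with ε
C → num: starts with num
D → ε: starts with ε
D → Y C: starts with Y

No direct left recursion found.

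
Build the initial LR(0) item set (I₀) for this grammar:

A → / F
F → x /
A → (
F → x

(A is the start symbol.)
{ [A → . (], [A → . / F], [A' → . A] }

First, augment the grammar with A' → A
I₀ = CLOSURE({ [A' → . A] }):
  [A' → . A] has the dot before A: add [A → . / F], [A → . (]
No further items can be added.

I₀ = { [A → . (], [A → . / F], [A' → . A] }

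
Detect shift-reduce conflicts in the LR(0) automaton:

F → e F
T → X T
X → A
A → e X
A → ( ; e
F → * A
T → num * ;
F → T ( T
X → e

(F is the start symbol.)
Yes — I7: [X → e .] vs [A → . ( ; e]; I12: [A → e X .] vs [A → . ( ; e]; I14: [X → e .] vs [A → . ( ; e]

Augment with F' → F and build the canonical LR(0) collection (I0 = CLOSURE({[F' → . F]}), then GOTO on every symbol after a dot until no new states appear). It has 22 states:
  I0: { [A → . ( ; e], [A → . e X], [F → . * A], [F → . T ( T], [F → . e F], [F' → . F], [T → . X T], [T → . num * ;], [X → . A], [X → . e] }  — shift
  I1: { [A → ( . ; e] }  — shift
  I2: { [A → . ( ; e], [A → . e X], [F → * . A] }  — shift
  I3: { [X → A .] }  — reduce
  I4: { [F' → F .] }  — accept
  I5: { [F → T . ( T] }  — shift
  I6: { [A → . ( ; e], [A → . e X], [T → . X T], [T → . num * ;], [T → X . T], [X → . A], [X → . e] }  — shift
  I7: { [A → . ( ; e], [A → . e X], [A → e . X], [F → . * A], [F → . T ( T], [F → . e F], [F → e . F], [T → . X T], [T → . num * ;], [X → . A], [X → . e], [X → e .] }  — shift, reduce
  I8: { [T → num . * ;] }  — shift
  I9: { [T → num * . ;] }  — shift
  I10: { [T → num * ; .] }  — reduce
  I11: { [F → e F .] }  — reduce
  I12: { [A → . ( ; e], [A → . e X], [A → e X .], [T → . X T], [T → . num * ;], [T → X . T], [X → . A], [X → . e] }  — shift, reduce
  I13: { [T → X T .] }  — reduce
  I14: { [A → . ( ; e], [A → . e X], [A → e . X], [X → . A], [X → . e], [X → e .] }  — shift, reduce
  I15: { [A → e X .] }  — reduce
  I16: { [A → . ( ; e], [A → . e X], [F → T ( . T], [T → . X T], [T → . num * ;], [X → . A], [X → . e] }  — shift
  I17: { [F → T ( T .] }  — reduce
  I18: { [F → * A .] }  — reduce
  I19: { [A → . ( ; e], [A → . e X], [A → e . X], [X → . A], [X → . e] }  — shift
  I20: { [A → ( ; . e] }  — shift
  I21: { [A → ( ; e .] }  — reduce

I7 contains reduce item [X → e .] and shift items [A → . ( ; e], [A → . e X], [F → . * A], [F → . e F], [T → . num * ;], [X → . e] — shift-reduce conflict.
I12 contains reduce item [A → e X .] and shift items [A → . ( ; e], [A → . e X], [T → . num * ;], [X → . e] — shift-reduce conflict.
I14 contains reduce item [X → e .] and shift items [A → . ( ; e], [A → . e X], [X → . e] — shift-reduce conflict.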